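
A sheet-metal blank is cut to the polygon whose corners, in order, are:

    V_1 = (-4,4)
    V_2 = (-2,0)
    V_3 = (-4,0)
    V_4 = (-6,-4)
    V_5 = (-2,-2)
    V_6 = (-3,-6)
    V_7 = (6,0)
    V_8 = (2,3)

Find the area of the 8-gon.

Apply the surveyor's formula: 2A = Σ (x_i·y_{i+1} − x_{i+1}·y_i), indices taken mod 8.
Cross-terms: 8, 0, 16, 4, 6, 36, 18, 20  ⇒  Σ = 108
Area = |Σ|/2 = 54.

54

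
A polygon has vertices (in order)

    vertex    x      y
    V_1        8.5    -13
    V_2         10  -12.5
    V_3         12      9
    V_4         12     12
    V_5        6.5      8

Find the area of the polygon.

Apply the shoelace (surveyor's) formula: 2A = Σ (x_i·y_{i+1} − x_{i+1}·y_i), indices taken mod 5.
V_1→V_2: (8.5)(-12.5) − (10)(-13) = 23.75
V_2→V_3: (10)(9) − (12)(-12.5) = 240
V_3→V_4: (12)(12) − (12)(9) = 36
V_4→V_5: (12)(8) − (6.5)(12) = 18
V_5→V_1: (6.5)(-13) − (8.5)(8) = -152.5
Σ = 165.25
Area = |Σ|/2 = 82.625.

82.625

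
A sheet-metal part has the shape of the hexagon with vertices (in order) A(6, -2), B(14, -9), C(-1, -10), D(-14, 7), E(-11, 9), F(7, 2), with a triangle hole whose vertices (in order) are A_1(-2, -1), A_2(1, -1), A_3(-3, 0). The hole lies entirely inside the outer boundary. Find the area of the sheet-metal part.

239.5

Outer boundary:
Apply the shoelace formula: 2A = Σ (x_i·y_{i+1} − x_{i+1}·y_i), indices taken mod 6.
A→B: (6)(-9) − (14)(-2) = -26
B→C: (14)(-10) − (-1)(-9) = -149
C→D: (-1)(7) − (-14)(-10) = -147
D→E: (-14)(9) − (-11)(7) = -49
E→F: (-11)(2) − (7)(9) = -85
F→A: (7)(-2) − (6)(2) = -26
Σ = -482
Area = |Σ|/2 = 241.
Hole:
Apply the shoelace formula: 2A = Σ (x_i·y_{i+1} − x_{i+1}·y_i), indices taken mod 3.
A_1→A_2: (-2)(-1) − (1)(-1) = 3
A_2→A_3: (1)(0) − (-3)(-1) = -3
A_3→A_1: (-3)(-1) − (-2)(0) = 3
Σ = 3
Area = |Σ|/2 = 1.5.
Net area = 241 − 1.5 = 239.5.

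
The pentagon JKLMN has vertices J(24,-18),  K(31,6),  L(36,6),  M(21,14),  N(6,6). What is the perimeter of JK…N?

|JK| = √((7)² + (24)²) = √625 = 25
|KL| = √((5)² + (0)²) = √25 = 5
|LM| = √((-15)² + (8)²) = √289 = 17
|MN| = √((-15)² + (-8)²) = √289 = 17
|NJ| = √((18)² + (-24)²) = √900 = 30
Perimeter = 25 + 5 + 17 + 17 + 30 = 94.

94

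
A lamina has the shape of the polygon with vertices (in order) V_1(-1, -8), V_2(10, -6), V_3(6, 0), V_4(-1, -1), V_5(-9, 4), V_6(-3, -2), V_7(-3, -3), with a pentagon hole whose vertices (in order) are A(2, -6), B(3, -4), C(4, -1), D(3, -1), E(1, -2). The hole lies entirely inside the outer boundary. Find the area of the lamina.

71

Outer boundary:
Σ = (86) + (36) + (-6) + (-13) + (30) + (3) + (21) = 157
Area = |Σ|/2 = 78.5.
Hole:
Apply the shoelace (surveyor's) formula: 2A = Σ (x_i·y_{i+1} − x_{i+1}·y_i), indices taken mod 5.
Cross-terms: 10, 13, -1, -5, -2  ⇒  Σ = 15
Area = |Σ|/2 = 7.5.
Net area = 78.5 − 7.5 = 71.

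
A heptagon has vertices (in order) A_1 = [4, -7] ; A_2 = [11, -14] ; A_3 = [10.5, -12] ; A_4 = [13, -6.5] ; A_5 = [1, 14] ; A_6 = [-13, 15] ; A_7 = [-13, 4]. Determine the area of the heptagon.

363.625

Apply the shoelace formula: 2A = Σ (x_i·y_{i+1} − x_{i+1}·y_i), indices taken mod 7.
A_1→A_2: (4)(-14) − (11)(-7) = 21
A_2→A_3: (11)(-12) − (10.5)(-14) = 15
A_3→A_4: (10.5)(-6.5) − (13)(-12) = 87.75
A_4→A_5: (13)(14) − (1)(-6.5) = 188.5
A_5→A_6: (1)(15) − (-13)(14) = 197
A_6→A_7: (-13)(4) − (-13)(15) = 143
A_7→A_1: (-13)(-7) − (4)(4) = 75
Σ = 727.25
Area = |Σ|/2 = 363.625.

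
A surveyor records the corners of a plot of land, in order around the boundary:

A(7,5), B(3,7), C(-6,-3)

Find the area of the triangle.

29

Apply the shoelace (surveyor's) formula: 2A = Σ (x_i·y_{i+1} − x_{i+1}·y_i), indices taken mod 3.
Σ = (34) + (33) + (-9) = 58
Area = |Σ|/2 = 29.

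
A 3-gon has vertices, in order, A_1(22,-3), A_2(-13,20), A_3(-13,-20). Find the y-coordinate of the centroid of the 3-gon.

-1

Apply the shoelace (surveyor's) formula. First the cross-terms c_i = x_i·y_{i+1} − x_{i+1}·y_i:
  401, 520, 479  ⇒  2A = 1400, A = 700.
Then Σ (y_i + y_{i+1})·c_i = -4200, so ȳ = -4200 / (6·700) = -1.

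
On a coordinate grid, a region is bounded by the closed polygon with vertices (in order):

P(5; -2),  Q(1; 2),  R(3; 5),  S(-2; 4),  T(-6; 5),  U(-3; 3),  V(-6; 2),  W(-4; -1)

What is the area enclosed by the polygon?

41.5

Apply Gauss's area formula: 2A = Σ (x_i·y_{i+1} − x_{i+1}·y_i), indices taken mod 8.
Σ = (12) + (-1) + (22) + (14) + (-3) + (12) + (14) + (13) = 83
Area = |Σ|/2 = 41.5.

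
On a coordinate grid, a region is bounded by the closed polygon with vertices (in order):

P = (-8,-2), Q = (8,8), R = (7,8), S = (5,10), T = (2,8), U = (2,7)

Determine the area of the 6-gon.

30

Cross-terms: -48, 8, 30, 20, -2, 52  ⇒  Σ = 60
Area = |Σ|/2 = 30.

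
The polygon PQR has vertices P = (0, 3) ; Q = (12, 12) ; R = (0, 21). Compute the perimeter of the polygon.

|PQ| = √((12)² + (9)²) = √225 = 15
|QR| = √((-12)² + (9)²) = √225 = 15
|RP| = √((0)² + (-18)²) = √324 = 18
Perimeter = 15 + 15 + 18 = 48.

48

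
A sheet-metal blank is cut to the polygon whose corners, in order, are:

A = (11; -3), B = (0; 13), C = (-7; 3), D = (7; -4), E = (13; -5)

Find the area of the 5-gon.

137

Apply Gauss's area formula: 2A = Σ (x_i·y_{i+1} − x_{i+1}·y_i), indices taken mod 5.
Σ = (143) + (91) + (7) + (17) + (16) = 274
Area = |Σ|/2 = 137.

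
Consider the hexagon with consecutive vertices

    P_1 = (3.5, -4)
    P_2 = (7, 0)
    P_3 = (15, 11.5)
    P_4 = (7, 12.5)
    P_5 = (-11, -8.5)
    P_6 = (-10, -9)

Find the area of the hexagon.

189.5

Cross-terms: 28, 80.5, 107, 78, 14, 71.5  ⇒  Σ = 379
Area = |Σ|/2 = 189.5.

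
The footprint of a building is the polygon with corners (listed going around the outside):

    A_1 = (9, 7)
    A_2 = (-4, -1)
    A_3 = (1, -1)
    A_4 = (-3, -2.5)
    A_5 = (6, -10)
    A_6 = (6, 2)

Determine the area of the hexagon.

Cross-terms: 19, 5, -5.5, 45, 72, 24  ⇒  Σ = 159.5
Area = |Σ|/2 = 79.75.

79.75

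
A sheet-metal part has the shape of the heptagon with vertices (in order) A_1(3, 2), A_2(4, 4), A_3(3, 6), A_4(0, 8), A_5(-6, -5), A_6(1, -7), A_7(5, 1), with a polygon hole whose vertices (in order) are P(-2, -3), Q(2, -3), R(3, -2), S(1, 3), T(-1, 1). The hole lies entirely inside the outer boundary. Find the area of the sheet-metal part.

70.5

Outer boundary:
Cross-terms: 4, 12, 24, 48, 47, 36, 7  ⇒  Σ = 178
Area = |Σ|/2 = 89.
Hole:
Cross-terms: 12, 5, 11, 4, 5  ⇒  Σ = 37
Area = |Σ|/2 = 18.5.
Net area = 89 − 18.5 = 70.5.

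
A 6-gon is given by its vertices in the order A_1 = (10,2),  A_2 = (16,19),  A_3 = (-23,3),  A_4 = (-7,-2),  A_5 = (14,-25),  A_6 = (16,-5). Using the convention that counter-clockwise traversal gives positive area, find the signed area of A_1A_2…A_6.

662.5

Σ = (158) + (485) + (67) + (203) + (330) + (82) = 1325
Signed area = Σ/2 = 662.5 (positive ⇒ counter-clockwise traversal).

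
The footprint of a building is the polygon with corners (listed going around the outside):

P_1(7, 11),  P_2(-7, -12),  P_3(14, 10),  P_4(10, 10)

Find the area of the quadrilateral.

Apply the surveyor's formula: 2A = Σ (x_i·y_{i+1} − x_{i+1}·y_i), indices taken mod 4.
P_1→P_2: (7)(-12) − (-7)(11) = -7
P_2→P_3: (-7)(10) − (14)(-12) = 98
P_3→P_4: (14)(10) − (10)(10) = 40
P_4→P_1: (10)(11) − (7)(10) = 40
Σ = 171
Area = |Σ|/2 = 85.5.

85.5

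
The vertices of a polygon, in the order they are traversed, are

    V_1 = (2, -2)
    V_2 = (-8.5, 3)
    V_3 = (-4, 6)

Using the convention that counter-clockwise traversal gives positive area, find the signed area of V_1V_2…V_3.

Apply the surveyor's formula: 2A = Σ (x_i·y_{i+1} − x_{i+1}·y_i), indices taken mod 3.
Σ = (-11) + (-39) + (-4) = -54
Signed area = Σ/2 = -27 (negative ⇒ clockwise traversal).

-27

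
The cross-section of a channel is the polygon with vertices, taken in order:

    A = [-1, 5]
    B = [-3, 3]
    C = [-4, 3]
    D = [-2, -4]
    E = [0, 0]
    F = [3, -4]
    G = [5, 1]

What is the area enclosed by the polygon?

43

A→B: (-1)(3) − (-3)(5) = 12
B→C: (-3)(3) − (-4)(3) = 3
C→D: (-4)(-4) − (-2)(3) = 22
D→E: (-2)(0) − (0)(-4) = 0
E→F: (0)(-4) − (3)(0) = 0
F→G: (3)(1) − (5)(-4) = 23
G→A: (5)(5) − (-1)(1) = 26
Σ = 86
Area = |Σ|/2 = 43.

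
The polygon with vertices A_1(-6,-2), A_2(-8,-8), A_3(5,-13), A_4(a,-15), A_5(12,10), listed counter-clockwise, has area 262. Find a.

9

Write out the shoelace sum; only the two edges meeting at A_4 involve a:
2·Area = [(5·(-15) − a·(-13)) + (a·10 − 12·(-15))] + 212
       = 23·a + 317 = 524
⇒ a = 9.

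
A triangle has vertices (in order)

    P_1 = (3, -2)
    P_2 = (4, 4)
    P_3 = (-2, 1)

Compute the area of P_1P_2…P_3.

16.5

Apply Gauss's area formula: 2A = Σ (x_i·y_{i+1} − x_{i+1}·y_i), indices taken mod 3.
Σ = (20) + (12) + (1) = 33
Area = |Σ|/2 = 16.5.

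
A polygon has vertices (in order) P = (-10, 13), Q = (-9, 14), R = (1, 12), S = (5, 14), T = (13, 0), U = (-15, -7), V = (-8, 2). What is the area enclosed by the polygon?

317

Cross-terms: -23, -122, -46, -182, -91, -86, -84  ⇒  Σ = -634
Area = |Σ|/2 = 317.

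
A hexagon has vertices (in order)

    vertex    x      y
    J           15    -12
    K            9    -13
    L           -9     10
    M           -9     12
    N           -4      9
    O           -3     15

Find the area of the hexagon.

193.5

Apply Gauss's area formula: 2A = Σ (x_i·y_{i+1} − x_{i+1}·y_i), indices taken mod 6.
J→K: (15)(-13) − (9)(-12) = -87
K→L: (9)(10) − (-9)(-13) = -27
L→M: (-9)(12) − (-9)(10) = -18
M→N: (-9)(9) − (-4)(12) = -33
N→O: (-4)(15) − (-3)(9) = -33
O→J: (-3)(-12) − (15)(15) = -189
Σ = -387
Area = |Σ|/2 = 193.5.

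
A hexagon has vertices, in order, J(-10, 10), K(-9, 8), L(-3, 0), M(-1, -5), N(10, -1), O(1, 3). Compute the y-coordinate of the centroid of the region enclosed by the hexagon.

191/171

Apply Gauss's area formula. First the cross-terms c_i = x_i·y_{i+1} − x_{i+1}·y_i:
  10, 24, 15, 51, 31, 40  ⇒  2A = 171, A = 85.5.
Then Σ (y_i + y_{i+1})·c_i = 573, so ȳ = 573 / (6·85.5) = 191/171.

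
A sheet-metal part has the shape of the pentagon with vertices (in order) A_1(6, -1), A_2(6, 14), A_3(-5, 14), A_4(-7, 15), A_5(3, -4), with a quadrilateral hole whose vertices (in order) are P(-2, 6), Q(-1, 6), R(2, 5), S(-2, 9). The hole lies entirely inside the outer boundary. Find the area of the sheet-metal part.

Outer boundary:
Apply Gauss's area formula: 2A = Σ (x_i·y_{i+1} − x_{i+1}·y_i), indices taken mod 5.
Cross-terms: 90, 154, 23, -17, 21  ⇒  Σ = 271
Area = |Σ|/2 = 135.5.
Hole:
Apply the surveyor's formula: 2A = Σ (x_i·y_{i+1} − x_{i+1}·y_i), indices taken mod 4.
Σ = (-6) + (-17) + (28) + (6) = 11
Area = |Σ|/2 = 5.5.
Net area = 135.5 − 5.5 = 130.

130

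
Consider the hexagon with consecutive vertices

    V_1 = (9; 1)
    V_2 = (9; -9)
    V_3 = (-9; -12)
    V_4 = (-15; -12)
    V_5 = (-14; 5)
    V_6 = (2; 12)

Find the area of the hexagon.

V_1→V_2: (9)(-9) − (9)(1) = -90
V_2→V_3: (9)(-12) − (-9)(-9) = -189
V_3→V_4: (-9)(-12) − (-15)(-12) = -72
V_4→V_5: (-15)(5) − (-14)(-12) = -243
V_5→V_6: (-14)(12) − (2)(5) = -178
V_6→V_1: (2)(1) − (9)(12) = -106
Σ = -878
Area = |Σ|/2 = 439.

439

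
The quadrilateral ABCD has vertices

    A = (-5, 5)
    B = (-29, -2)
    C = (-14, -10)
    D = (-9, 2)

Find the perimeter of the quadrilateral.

60

|AB| = √((-24)² + (-7)²) = √625 = 25
|BC| = √((15)² + (-8)²) = √289 = 17
|CD| = √((5)² + (12)²) = √169 = 13
|DA| = √((4)² + (3)²) = √25 = 5
Perimeter = 25 + 17 + 13 + 5 = 60.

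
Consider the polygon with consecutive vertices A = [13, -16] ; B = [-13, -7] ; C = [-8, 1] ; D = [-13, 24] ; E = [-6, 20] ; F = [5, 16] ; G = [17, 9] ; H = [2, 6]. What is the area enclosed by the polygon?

556

Apply the surveyor's formula: 2A = Σ (x_i·y_{i+1} − x_{i+1}·y_i), indices taken mod 8.
Σ = (-299) + (-69) + (-179) + (-116) + (-196) + (-227) + (84) + (-110) = -1112
Area = |Σ|/2 = 556.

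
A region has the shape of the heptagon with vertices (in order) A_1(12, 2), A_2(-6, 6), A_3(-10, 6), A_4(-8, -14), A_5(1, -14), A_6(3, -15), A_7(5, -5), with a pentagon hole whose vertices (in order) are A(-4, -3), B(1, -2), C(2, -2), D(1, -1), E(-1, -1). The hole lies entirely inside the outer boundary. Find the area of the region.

Outer boundary:
Apply the surveyor's formula: 2A = Σ (x_i·y_{i+1} − x_{i+1}·y_i), indices taken mod 7.
Σ = (84) + (24) + (188) + (126) + (27) + (60) + (70) = 579
Area = |Σ|/2 = 289.5.
Hole:
Σ = (11) + (2) + (0) + (-2) + (-1) = 10
Area = |Σ|/2 = 5.
Net area = 289.5 − 5 = 284.5.

284.5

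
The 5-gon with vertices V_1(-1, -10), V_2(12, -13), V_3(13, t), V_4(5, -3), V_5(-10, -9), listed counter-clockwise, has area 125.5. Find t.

The doubled signed area Σ (x_i y_{i+1} − x_{i+1} y_i) is linear in t.
With t=0 it equals 279; the coefficient of t is 7 (from the two edges through V_3).
So 7·t + 279 = 2·125.5 = 251 ⇒ t = -4.

-4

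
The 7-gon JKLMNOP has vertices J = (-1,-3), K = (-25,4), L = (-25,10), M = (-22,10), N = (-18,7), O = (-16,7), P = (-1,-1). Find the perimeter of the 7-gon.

|JK| = √((-24)² + (7)²) = √625 = 25
|KL| = √((0)² + (6)²) = √36 = 6
|LM| = √((3)² + (0)²) = √9 = 3
|MN| = √((4)² + (-3)²) = √25 = 5
|NO| = √((2)² + (0)²) = √4 = 2
|OP| = √((15)² + (-8)²) = √289 = 17
|PJ| = √((0)² + (-2)²) = √4 = 2
Perimeter = 25 + 6 + 3 + 5 + 2 + 17 + 2 = 60.

60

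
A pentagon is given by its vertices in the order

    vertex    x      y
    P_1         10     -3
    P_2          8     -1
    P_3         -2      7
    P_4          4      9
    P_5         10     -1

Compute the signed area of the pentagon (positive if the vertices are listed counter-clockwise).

Apply the surveyor's formula: 2A = Σ (x_i·y_{i+1} − x_{i+1}·y_i), indices taken mod 5.
Σ = (14) + (54) + (-46) + (-94) + (-20) = -92
Signed area = Σ/2 = -46 (negative ⇒ clockwise traversal).

-46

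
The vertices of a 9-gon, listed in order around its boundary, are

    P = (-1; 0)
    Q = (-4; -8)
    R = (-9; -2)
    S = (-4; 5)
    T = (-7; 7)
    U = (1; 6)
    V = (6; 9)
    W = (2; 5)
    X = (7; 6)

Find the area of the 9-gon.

Apply the shoelace (surveyor's) formula: 2A = Σ (x_i·y_{i+1} − x_{i+1}·y_i), indices taken mod 9.
Σ = (8) + (-64) + (-53) + (7) + (-49) + (-27) + (12) + (-23) + (6) = -183
Area = |Σ|/2 = 91.5.

91.5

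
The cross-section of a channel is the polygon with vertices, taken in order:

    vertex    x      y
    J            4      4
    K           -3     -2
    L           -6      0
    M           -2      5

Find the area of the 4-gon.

33

J→K: (4)(-2) − (-3)(4) = 4
K→L: (-3)(0) − (-6)(-2) = -12
L→M: (-6)(5) − (-2)(0) = -30
M→J: (-2)(4) − (4)(5) = -28
Σ = -66
Area = |Σ|/2 = 33.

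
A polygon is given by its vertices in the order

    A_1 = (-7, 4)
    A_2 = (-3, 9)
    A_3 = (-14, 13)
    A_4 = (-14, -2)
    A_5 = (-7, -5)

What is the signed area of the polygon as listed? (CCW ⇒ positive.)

A_1→A_2: (-7)(9) − (-3)(4) = -51
A_2→A_3: (-3)(13) − (-14)(9) = 87
A_3→A_4: (-14)(-2) − (-14)(13) = 210
A_4→A_5: (-14)(-5) − (-7)(-2) = 56
A_5→A_1: (-7)(4) − (-7)(-5) = -63
Σ = 239
Signed area = Σ/2 = 119.5 (positive ⇒ counter-clockwise traversal).

119.5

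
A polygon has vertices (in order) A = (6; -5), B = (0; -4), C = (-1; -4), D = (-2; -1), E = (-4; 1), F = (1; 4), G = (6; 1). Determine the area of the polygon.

Apply Gauss's area formula: 2A = Σ (x_i·y_{i+1} − x_{i+1}·y_i), indices taken mod 7.
Σ = (-24) + (-4) + (-7) + (-6) + (-17) + (-23) + (-36) = -117
Area = |Σ|/2 = 58.5.

58.5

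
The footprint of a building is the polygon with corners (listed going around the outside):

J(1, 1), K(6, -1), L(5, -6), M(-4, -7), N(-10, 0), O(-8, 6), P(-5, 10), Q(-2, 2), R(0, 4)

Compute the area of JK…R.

Σ = (-7) + (-31) + (-59) + (-70) + (-60) + (-50) + (10) + (-8) + (-4) = -279
Area = |Σ|/2 = 139.5.

139.5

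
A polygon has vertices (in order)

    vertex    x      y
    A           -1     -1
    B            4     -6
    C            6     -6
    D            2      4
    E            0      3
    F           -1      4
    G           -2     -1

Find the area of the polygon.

Σ = (10) + (12) + (36) + (6) + (3) + (9) + (1) = 77
Area = |Σ|/2 = 38.5.

38.5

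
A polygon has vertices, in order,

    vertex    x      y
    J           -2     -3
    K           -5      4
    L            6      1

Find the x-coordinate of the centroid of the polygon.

-1/3

Apply Gauss's area formula. First the cross-terms c_i = x_i·y_{i+1} − x_{i+1}·y_i:
  -23, -29, -16  ⇒  2A = -68, A = -34.
Then Σ (x_i + x_{i+1})·c_i = 68, so x̄ = 68 / (6·(-34)) = -1/3.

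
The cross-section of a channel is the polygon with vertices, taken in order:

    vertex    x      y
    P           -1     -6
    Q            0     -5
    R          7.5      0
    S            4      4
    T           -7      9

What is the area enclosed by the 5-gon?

Apply Gauss's area formula: 2A = Σ (x_i·y_{i+1} − x_{i+1}·y_i), indices taken mod 5.
P→Q: (-1)(-5) − (0)(-6) = 5
Q→R: (0)(0) − (7.5)(-5) = 37.5
R→S: (7.5)(4) − (4)(0) = 30
S→T: (4)(9) − (-7)(4) = 64
T→P: (-7)(-6) − (-1)(9) = 51
Σ = 187.5
Area = |Σ|/2 = 93.75.

93.75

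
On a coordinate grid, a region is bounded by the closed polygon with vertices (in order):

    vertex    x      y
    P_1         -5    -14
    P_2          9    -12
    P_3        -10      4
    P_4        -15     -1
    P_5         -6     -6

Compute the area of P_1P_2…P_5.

Apply Gauss's area formula: 2A = Σ (x_i·y_{i+1} − x_{i+1}·y_i), indices taken mod 5.
P_1→P_2: (-5)(-12) − (9)(-14) = 186
P_2→P_3: (9)(4) − (-10)(-12) = -84
P_3→P_4: (-10)(-1) − (-15)(4) = 70
P_4→P_5: (-15)(-6) − (-6)(-1) = 84
P_5→P_1: (-6)(-14) − (-5)(-6) = 54
Σ = 310
Area = |Σ|/2 = 155.

155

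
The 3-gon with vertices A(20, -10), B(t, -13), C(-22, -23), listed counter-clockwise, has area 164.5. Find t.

The doubled signed area Σ (x_i y_{i+1} − x_{i+1} y_i) is linear in t.
With t=0 it equals 134; the coefficient of t is -13 (from the two edges through B).
So -13·t + 134 = 2·164.5 = 329 ⇒ t = -15.

-15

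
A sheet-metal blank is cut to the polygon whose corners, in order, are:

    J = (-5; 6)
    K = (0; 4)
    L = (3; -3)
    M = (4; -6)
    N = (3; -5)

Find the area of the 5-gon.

Σ = (-20) + (-12) + (-6) + (-2) + (-7) = -47
Area = |Σ|/2 = 23.5.

23.5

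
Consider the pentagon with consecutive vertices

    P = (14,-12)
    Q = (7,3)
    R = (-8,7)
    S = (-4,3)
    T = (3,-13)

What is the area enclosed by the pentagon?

Apply the shoelace (surveyor's) formula: 2A = Σ (x_i·y_{i+1} − x_{i+1}·y_i), indices taken mod 5.
Cross-terms: 126, 73, 4, 43, 146  ⇒  Σ = 392
Area = |Σ|/2 = 196.

196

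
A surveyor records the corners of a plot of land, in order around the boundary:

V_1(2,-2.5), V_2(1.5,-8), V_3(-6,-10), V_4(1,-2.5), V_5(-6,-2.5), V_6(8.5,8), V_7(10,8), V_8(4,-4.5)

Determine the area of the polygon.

92.25

V_1→V_2: (2)(-8) − (1.5)(-2.5) = -12.25
V_2→V_3: (1.5)(-10) − (-6)(-8) = -63
V_3→V_4: (-6)(-2.5) − (1)(-10) = 25
V_4→V_5: (1)(-2.5) − (-6)(-2.5) = -17.5
V_5→V_6: (-6)(8) − (8.5)(-2.5) = -26.75
V_6→V_7: (8.5)(8) − (10)(8) = -12
V_7→V_8: (10)(-4.5) − (4)(8) = -77
V_8→V_1: (4)(-2.5) − (2)(-4.5) = -1
Σ = -184.5
Area = |Σ|/2 = 92.25.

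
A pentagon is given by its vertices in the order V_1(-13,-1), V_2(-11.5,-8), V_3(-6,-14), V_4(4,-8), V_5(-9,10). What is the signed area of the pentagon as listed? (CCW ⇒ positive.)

Apply Gauss's area formula: 2A = Σ (x_i·y_{i+1} − x_{i+1}·y_i), indices taken mod 5.
Cross-terms: 92.5, 113, 104, -32, 139  ⇒  Σ = 416.5
Signed area = Σ/2 = 208.25 (positive ⇒ counter-clockwise traversal).

208.25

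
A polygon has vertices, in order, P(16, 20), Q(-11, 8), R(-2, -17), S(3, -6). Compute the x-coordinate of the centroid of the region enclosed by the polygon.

152/165

Apply Gauss's area formula. First the cross-terms c_i = x_i·y_{i+1} − x_{i+1}·y_i:
  348, 203, 63, 156  ⇒  2A = 770, A = 385.
Then Σ (x_i + x_{i+1})·c_i = 2128, so x̄ = 2128 / (6·385) = 152/165.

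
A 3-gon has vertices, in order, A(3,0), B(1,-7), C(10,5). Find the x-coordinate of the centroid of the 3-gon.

14/3

Apply the shoelace formula. First the cross-terms c_i = x_i·y_{i+1} − x_{i+1}·y_i:
  -21, 75, -15  ⇒  2A = 39, A = 19.5.
Then Σ (x_i + x_{i+1})·c_i = 546, so x̄ = 546 / (6·19.5) = 14/3.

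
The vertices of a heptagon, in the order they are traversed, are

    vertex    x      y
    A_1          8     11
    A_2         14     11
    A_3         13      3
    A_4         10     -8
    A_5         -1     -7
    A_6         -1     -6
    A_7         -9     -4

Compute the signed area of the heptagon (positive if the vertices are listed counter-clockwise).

-248.5

Σ = (-66) + (-101) + (-134) + (-78) + (-1) + (-50) + (-67) = -497
Signed area = Σ/2 = -248.5 (negative ⇒ clockwise traversal).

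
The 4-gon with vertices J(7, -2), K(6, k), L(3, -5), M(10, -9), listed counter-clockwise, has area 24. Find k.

Write out the shoelace sum; only the two edges meeting at K involve k:
2·Area = [(7·k − 6·(-2)) + (6·(-5) − 3·k)] + 66
       = 4·k + 48 = 48
⇒ k = 0.

0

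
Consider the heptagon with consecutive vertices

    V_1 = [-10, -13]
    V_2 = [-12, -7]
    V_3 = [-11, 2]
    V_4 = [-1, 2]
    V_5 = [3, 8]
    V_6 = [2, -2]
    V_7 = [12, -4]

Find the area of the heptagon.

Apply the surveyor's formula: 2A = Σ (x_i·y_{i+1} − x_{i+1}·y_i), indices taken mod 7.
Σ = (-86) + (-101) + (-20) + (-14) + (-22) + (16) + (-196) = -423
Area = |Σ|/2 = 211.5.

211.5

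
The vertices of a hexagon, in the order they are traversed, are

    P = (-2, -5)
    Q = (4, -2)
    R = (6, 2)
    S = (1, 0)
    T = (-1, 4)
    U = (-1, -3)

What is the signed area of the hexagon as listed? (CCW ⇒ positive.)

Σ = (24) + (20) + (-2) + (4) + (7) + (-1) = 52
Signed area = Σ/2 = 26 (positive ⇒ counter-clockwise traversal).

26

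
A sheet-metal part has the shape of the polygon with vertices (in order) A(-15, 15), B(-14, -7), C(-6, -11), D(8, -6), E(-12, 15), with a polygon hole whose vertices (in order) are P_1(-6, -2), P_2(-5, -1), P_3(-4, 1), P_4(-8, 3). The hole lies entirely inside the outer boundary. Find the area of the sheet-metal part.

Outer boundary:
Cross-terms: 315, 112, 124, 48, 45  ⇒  Σ = 644
Area = |Σ|/2 = 322.
Hole:
Cross-terms: -4, -9, -4, 34  ⇒  Σ = 17
Area = |Σ|/2 = 8.5.
Net area = 322 − 8.5 = 313.5.

313.5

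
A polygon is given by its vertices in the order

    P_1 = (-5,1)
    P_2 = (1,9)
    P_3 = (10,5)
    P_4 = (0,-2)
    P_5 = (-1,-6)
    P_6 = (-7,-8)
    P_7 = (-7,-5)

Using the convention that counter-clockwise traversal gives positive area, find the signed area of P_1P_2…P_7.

Cross-terms: -46, -85, -20, -2, -34, -21, -32  ⇒  Σ = -240
Signed area = Σ/2 = -120 (negative ⇒ clockwise traversal).

-120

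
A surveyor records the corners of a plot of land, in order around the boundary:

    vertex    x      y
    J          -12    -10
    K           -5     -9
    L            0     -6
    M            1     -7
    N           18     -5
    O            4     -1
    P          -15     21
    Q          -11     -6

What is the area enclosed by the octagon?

Apply the shoelace (surveyor's) formula: 2A = Σ (x_i·y_{i+1} − x_{i+1}·y_i), indices taken mod 8.
Cross-terms: 58, 30, 6, 121, 2, 69, 321, 38  ⇒  Σ = 645
Area = |Σ|/2 = 322.5.

322.5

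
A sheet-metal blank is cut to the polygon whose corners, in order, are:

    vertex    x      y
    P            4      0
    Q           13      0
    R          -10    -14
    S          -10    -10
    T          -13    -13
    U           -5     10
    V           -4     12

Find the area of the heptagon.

Apply the surveyor's formula: 2A = Σ (x_i·y_{i+1} − x_{i+1}·y_i), indices taken mod 7.
Σ = (0) + (-182) + (-40) + (0) + (-195) + (-20) + (-48) = -485
Area = |Σ|/2 = 242.5.

242.5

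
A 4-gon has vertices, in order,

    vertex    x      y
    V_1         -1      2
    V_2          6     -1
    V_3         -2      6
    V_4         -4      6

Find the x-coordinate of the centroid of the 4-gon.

Apply the shoelace (surveyor's) formula. First the cross-terms c_i = x_i·y_{i+1} − x_{i+1}·y_i:
  -11, 34, 12, -2  ⇒  2A = 33, A = 16.5.
Then Σ (x_i + x_{i+1})·c_i = 19, so x̄ = 19 / (6·16.5) = 19/99.

19/99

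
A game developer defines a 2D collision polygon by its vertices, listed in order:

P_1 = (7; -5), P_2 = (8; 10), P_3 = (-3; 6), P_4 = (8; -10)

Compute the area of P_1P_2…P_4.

Σ = (110) + (78) + (-18) + (30) = 200
Area = |Σ|/2 = 100.

100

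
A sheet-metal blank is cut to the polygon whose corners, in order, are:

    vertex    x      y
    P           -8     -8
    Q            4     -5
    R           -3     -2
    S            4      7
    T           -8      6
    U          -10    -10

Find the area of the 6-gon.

Σ = (72) + (-23) + (-13) + (80) + (140) + (0) = 256
Area = |Σ|/2 = 128.

128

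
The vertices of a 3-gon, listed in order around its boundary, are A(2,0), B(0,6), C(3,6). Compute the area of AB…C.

Cross-terms: 12, -18, -12  ⇒  Σ = -18
Area = |Σ|/2 = 9.

9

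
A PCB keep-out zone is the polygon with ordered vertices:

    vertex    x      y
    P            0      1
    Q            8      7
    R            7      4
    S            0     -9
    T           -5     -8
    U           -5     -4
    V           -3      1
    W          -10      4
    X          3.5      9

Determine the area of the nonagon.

Cross-terms: -8, -17, -63, -45, -20, -17, -2, -104, 3.5  ⇒  Σ = -272.5
Area = |Σ|/2 = 136.25.

136.25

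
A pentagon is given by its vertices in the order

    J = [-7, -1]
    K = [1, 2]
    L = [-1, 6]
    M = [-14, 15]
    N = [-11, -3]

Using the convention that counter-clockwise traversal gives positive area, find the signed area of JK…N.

Apply the shoelace formula: 2A = Σ (x_i·y_{i+1} − x_{i+1}·y_i), indices taken mod 5.
J→K: (-7)(2) − (1)(-1) = -13
K→L: (1)(6) − (-1)(2) = 8
L→M: (-1)(15) − (-14)(6) = 69
M→N: (-14)(-3) − (-11)(15) = 207
N→J: (-11)(-1) − (-7)(-3) = -10
Σ = 261
Signed area = Σ/2 = 130.5 (positive ⇒ counter-clockwise traversal).

130.5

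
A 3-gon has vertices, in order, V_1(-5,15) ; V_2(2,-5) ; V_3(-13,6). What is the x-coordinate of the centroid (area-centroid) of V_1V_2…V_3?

Apply the surveyor's formula. First the cross-terms c_i = x_i·y_{i+1} − x_{i+1}·y_i:
  -5, -53, -165  ⇒  2A = -223, A = -111.5.
Then Σ (x_i + x_{i+1})·c_i = 3568, so x̄ = 3568 / (6·(-111.5)) = -16/3.

-16/3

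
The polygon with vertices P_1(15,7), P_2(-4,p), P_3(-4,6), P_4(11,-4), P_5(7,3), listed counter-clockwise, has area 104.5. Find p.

10

The doubled signed area Σ (x_i y_{i+1} − x_{i+1} y_i) is linear in p.
With p=0 it equals 19; the coefficient of p is 19 (from the two edges through P_2).
So 19·p + 19 = 2·104.5 = 209 ⇒ p = 10.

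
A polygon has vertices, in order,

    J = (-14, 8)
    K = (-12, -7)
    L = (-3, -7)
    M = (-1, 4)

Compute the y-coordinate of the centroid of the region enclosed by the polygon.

-5/78

Apply the shoelace (surveyor's) formula. First the cross-terms c_i = x_i·y_{i+1} − x_{i+1}·y_i:
  194, 63, -19, 48  ⇒  2A = 286, A = 143.
Then Σ (y_i + y_{i+1})·c_i = -55, so ȳ = -55 / (6·143) = -5/78.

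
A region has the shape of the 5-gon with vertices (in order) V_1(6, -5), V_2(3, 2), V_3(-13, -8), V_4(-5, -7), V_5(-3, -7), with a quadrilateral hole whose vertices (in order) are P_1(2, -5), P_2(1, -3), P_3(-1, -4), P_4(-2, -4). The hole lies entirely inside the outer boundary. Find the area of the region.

Outer boundary:
Apply the shoelace formula: 2A = Σ (x_i·y_{i+1} − x_{i+1}·y_i), indices taken mod 5.
Cross-terms: 27, 2, 51, 14, 57  ⇒  Σ = 151
Area = |Σ|/2 = 75.5.
Hole:
P_1→P_2: (2)(-3) − (1)(-5) = -1
P_2→P_3: (1)(-4) − (-1)(-3) = -7
P_3→P_4: (-1)(-4) − (-2)(-4) = -4
P_4→P_1: (-2)(-5) − (2)(-4) = 18
Σ = 6
Area = |Σ|/2 = 3.
Net area = 75.5 − 3 = 72.5.

72.5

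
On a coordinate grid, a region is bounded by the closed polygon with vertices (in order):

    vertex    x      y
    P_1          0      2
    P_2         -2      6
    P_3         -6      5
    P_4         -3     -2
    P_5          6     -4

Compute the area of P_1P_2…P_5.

Apply the surveyor's formula: 2A = Σ (x_i·y_{i+1} − x_{i+1}·y_i), indices taken mod 5.
Σ = (4) + (26) + (27) + (24) + (12) = 93
Area = |Σ|/2 = 46.5.

46.5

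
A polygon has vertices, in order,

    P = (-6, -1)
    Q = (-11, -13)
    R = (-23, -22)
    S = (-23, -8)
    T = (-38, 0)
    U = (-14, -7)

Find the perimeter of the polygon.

|PQ| = √((-5)² + (-12)²) = √169 = 13
|QR| = √((-12)² + (-9)²) = √225 = 15
|RS| = √((0)² + (14)²) = √196 = 14
|ST| = √((-15)² + (8)²) = √289 = 17
|TU| = √((24)² + (-7)²) = √625 = 25
|UP| = √((8)² + (6)²) = √100 = 10
Perimeter = 13 + 15 + 14 + 17 + 25 + 10 = 94.

94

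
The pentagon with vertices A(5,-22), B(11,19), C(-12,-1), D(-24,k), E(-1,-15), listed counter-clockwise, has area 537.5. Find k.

-8

The doubled signed area Σ (x_i y_{i+1} − x_{i+1} y_i) is linear in k.
With k=0 it equals 987; the coefficient of k is -11 (from the two edges through D).
So -11·k + 987 = 2·537.5 = 1075 ⇒ k = -8.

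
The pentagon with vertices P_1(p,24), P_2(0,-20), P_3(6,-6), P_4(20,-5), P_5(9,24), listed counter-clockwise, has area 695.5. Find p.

The doubled signed area Σ (x_i y_{i+1} − x_{i+1} y_i) is linear in p.
With p=0 it equals 951; the coefficient of p is -44 (from the two edges through P_1).
So -44·p + 951 = 2·695.5 = 1391 ⇒ p = -10.

-10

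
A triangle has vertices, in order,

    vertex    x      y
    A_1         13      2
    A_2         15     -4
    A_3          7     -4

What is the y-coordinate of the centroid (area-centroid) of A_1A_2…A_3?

Apply the shoelace formula. First the cross-terms c_i = x_i·y_{i+1} − x_{i+1}·y_i:
  -82, -32, 66  ⇒  2A = -48, A = -24.
Then Σ (y_i + y_{i+1})·c_i = 288, so ȳ = 288 / (6·(-24)) = -2.

-2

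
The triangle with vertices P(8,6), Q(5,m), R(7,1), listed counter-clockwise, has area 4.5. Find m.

0

Write out the shoelace sum; only the two edges meeting at Q involve m:
2·Area = [(8·m − 5·6) + (5·1 − 7·m)] + 34
       = 1·m + 9 = 9
⇒ m = 0.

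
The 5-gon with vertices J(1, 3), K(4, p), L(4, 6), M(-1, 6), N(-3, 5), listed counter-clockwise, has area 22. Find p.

-1

Write out the shoelace sum; only the two edges meeting at K involve p:
2·Area = [(1·p − 4·3) + (4·6 − 4·p)] + 29
       = -3·p + 41 = 44
⇒ p = -1.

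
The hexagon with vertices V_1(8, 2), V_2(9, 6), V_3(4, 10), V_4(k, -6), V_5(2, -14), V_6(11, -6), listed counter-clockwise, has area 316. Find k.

-14

Write out the shoelace sum; only the two edges meeting at V_4 involve k:
2·Area = [(4·(-6) − k·10) + (k·(-14) − 2·(-6))] + 308
       = -24·k + 296 = 632
⇒ k = -14.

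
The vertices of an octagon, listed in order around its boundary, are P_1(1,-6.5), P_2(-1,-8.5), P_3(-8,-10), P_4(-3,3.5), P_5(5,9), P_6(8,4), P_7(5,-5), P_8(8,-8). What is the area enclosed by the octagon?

165.75

Apply the shoelace formula: 2A = Σ (x_i·y_{i+1} − x_{i+1}·y_i), indices taken mod 8.
P_1→P_2: (1)(-8.5) − (-1)(-6.5) = -15
P_2→P_3: (-1)(-10) − (-8)(-8.5) = -58
P_3→P_4: (-8)(3.5) − (-3)(-10) = -58
P_4→P_5: (-3)(9) − (5)(3.5) = -44.5
P_5→P_6: (5)(4) − (8)(9) = -52
P_6→P_7: (8)(-5) − (5)(4) = -60
P_7→P_8: (5)(-8) − (8)(-5) = 0
P_8→P_1: (8)(-6.5) − (1)(-8) = -44
Σ = -331.5
Area = |Σ|/2 = 165.75.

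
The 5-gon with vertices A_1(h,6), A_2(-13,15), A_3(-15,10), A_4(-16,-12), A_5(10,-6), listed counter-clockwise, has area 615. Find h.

21

Write out the shoelace sum; only the two edges meeting at A_1 involve h:
2·Area = [(10·6 − h·(-6)) + (h·15 − (-13)·6)] + 651
       = 21·h + 789 = 1230
⇒ h = 21.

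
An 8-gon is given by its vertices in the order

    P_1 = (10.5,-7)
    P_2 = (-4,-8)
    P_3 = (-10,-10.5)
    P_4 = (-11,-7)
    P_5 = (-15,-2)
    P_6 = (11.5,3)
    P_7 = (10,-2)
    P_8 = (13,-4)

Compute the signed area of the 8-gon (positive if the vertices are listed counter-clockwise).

-208.25

Σ = (-112) + (-38) + (-45.5) + (-83) + (-22) + (-53) + (-14) + (-49) = -416.5
Signed area = Σ/2 = -208.25 (negative ⇒ clockwise traversal).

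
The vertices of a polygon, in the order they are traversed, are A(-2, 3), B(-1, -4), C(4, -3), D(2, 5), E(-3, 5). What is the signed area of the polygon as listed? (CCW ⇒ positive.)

Apply the surveyor's formula: 2A = Σ (x_i·y_{i+1} − x_{i+1}·y_i), indices taken mod 5.
Σ = (11) + (19) + (26) + (25) + (1) = 82
Signed area = Σ/2 = 41 (positive ⇒ counter-clockwise traversal).

41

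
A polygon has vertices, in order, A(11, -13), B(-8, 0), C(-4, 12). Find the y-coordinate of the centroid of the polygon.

Apply Gauss's area formula. First the cross-terms c_i = x_i·y_{i+1} − x_{i+1}·y_i:
  -104, -96, -80  ⇒  2A = -280, A = -140.
Then Σ (y_i + y_{i+1})·c_i = 280, so ȳ = 280 / (6·(-140)) = -1/3.

-1/3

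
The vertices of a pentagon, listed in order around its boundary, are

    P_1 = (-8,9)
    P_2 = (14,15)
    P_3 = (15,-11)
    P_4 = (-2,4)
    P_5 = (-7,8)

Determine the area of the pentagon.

Apply the surveyor's formula: 2A = Σ (x_i·y_{i+1} − x_{i+1}·y_i), indices taken mod 5.
Cross-terms: -246, -379, 38, 12, 1  ⇒  Σ = -574
Area = |Σ|/2 = 287.

287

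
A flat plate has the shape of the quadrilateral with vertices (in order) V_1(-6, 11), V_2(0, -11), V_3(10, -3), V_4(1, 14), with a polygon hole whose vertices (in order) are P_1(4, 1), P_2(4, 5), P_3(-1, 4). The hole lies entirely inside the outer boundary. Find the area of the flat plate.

197

Outer boundary:
Apply Gauss's area formula: 2A = Σ (x_i·y_{i+1} − x_{i+1}·y_i), indices taken mod 4.
Σ = (66) + (110) + (143) + (95) = 414
Area = |Σ|/2 = 207.
Hole:
Apply Gauss's area formula: 2A = Σ (x_i·y_{i+1} − x_{i+1}·y_i), indices taken mod 3.
P_1→P_2: (4)(5) − (4)(1) = 16
P_2→P_3: (4)(4) − (-1)(5) = 21
P_3→P_1: (-1)(1) − (4)(4) = -17
Σ = 20
Area = |Σ|/2 = 10.
Net area = 207 − 10 = 197.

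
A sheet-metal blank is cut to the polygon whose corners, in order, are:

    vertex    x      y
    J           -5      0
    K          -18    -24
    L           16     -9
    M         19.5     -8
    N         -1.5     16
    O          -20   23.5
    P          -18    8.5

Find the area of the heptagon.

796.875

Apply Gauss's area formula: 2A = Σ (x_i·y_{i+1} − x_{i+1}·y_i), indices taken mod 7.
Σ = (120) + (546) + (47.5) + (300) + (284.75) + (253) + (42.5) = 1593.75
Area = |Σ|/2 = 796.875.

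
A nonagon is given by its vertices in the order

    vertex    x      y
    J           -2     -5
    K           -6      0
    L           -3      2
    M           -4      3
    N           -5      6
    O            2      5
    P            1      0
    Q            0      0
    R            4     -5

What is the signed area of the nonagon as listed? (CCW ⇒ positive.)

-62

Apply the shoelace (surveyor's) formula: 2A = Σ (x_i·y_{i+1} − x_{i+1}·y_i), indices taken mod 9.
J→K: (-2)(0) − (-6)(-5) = -30
K→L: (-6)(2) − (-3)(0) = -12
L→M: (-3)(3) − (-4)(2) = -1
M→N: (-4)(6) − (-5)(3) = -9
N→O: (-5)(5) − (2)(6) = -37
O→P: (2)(0) − (1)(5) = -5
P→Q: (1)(0) − (0)(0) = 0
Q→R: (0)(-5) − (4)(0) = 0
R→J: (4)(-5) − (-2)(-5) = -30
Σ = -124
Signed area = Σ/2 = -62 (negative ⇒ clockwise traversal).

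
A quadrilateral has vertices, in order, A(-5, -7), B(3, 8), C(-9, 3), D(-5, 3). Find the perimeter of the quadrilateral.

44

|AB| = √((8)² + (15)²) = √289 = 17
|BC| = √((-12)² + (-5)²) = √169 = 13
|CD| = √((4)² + (0)²) = √16 = 4
|DA| = √((0)² + (-10)²) = √100 = 10
Perimeter = 17 + 13 + 4 + 10 = 44.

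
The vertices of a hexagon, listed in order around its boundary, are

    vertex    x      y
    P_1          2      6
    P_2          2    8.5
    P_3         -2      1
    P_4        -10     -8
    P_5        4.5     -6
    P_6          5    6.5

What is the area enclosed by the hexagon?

Cross-terms: 5, 19, 26, 96, 59.25, 17  ⇒  Σ = 222.25
Area = |Σ|/2 = 111.125.

111.125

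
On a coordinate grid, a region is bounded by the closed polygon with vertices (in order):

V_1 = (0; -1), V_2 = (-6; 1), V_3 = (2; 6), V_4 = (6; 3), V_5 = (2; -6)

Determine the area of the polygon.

Apply the shoelace formula: 2A = Σ (x_i·y_{i+1} − x_{i+1}·y_i), indices taken mod 5.
Cross-terms: -6, -38, -30, -42, -2  ⇒  Σ = -118
Area = |Σ|/2 = 59.

59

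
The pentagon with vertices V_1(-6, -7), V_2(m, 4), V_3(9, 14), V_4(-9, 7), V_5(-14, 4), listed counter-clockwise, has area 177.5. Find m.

2

The doubled signed area Σ (x_i y_{i+1} − x_{i+1} y_i) is linear in m.
With m=0 it equals 313; the coefficient of m is 21 (from the two edges through V_2).
So 21·m + 313 = 2·177.5 = 355 ⇒ m = 2.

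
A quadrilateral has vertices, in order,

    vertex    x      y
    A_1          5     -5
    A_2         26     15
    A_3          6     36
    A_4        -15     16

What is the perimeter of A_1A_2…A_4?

|A_1A_2| = √((21)² + (20)²) = √841 = 29
|A_2A_3| = √((-20)² + (21)²) = √841 = 29
|A_3A_4| = √((-21)² + (-20)²) = √841 = 29
|A_4A_1| = √((20)² + (-21)²) = √841 = 29
Perimeter = 29 + 29 + 29 + 29 = 116.

116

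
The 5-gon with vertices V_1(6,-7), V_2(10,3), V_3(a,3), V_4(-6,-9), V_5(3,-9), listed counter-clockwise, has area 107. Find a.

3

The doubled signed area Σ (x_i y_{i+1} − x_{i+1} y_i) is linear in a.
With a=0 it equals 250; the coefficient of a is -12 (from the two edges through V_3).
So -12·a + 250 = 2·107 = 214 ⇒ a = 3.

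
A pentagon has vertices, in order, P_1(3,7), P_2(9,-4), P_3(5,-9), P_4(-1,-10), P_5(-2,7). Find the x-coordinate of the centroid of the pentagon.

648/257

Apply the shoelace formula. First the cross-terms c_i = x_i·y_{i+1} − x_{i+1}·y_i:
  -75, -61, -59, -27, -35  ⇒  2A = -257, A = -128.5.
Then Σ (x_i + x_{i+1})·c_i = -1944, so x̄ = -1944 / (6·(-128.5)) = 648/257.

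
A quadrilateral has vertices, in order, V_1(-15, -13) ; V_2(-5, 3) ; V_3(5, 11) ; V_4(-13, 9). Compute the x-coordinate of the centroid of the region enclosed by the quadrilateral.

Apply the shoelace formula. First the cross-terms c_i = x_i·y_{i+1} − x_{i+1}·y_i:
  -110, -70, 188, 304  ⇒  2A = 312, A = 156.
Then Σ (x_i + x_{i+1})·c_i = -7816, so x̄ = -7816 / (6·156) = -977/117.

-977/117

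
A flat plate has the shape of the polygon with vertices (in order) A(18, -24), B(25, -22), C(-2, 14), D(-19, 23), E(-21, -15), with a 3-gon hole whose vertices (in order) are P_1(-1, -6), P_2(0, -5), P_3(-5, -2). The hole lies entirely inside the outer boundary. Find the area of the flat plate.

Outer boundary:
Apply the surveyor's formula: 2A = Σ (x_i·y_{i+1} − x_{i+1}·y_i), indices taken mod 5.
Cross-terms: 204, 306, 220, 768, 774  ⇒  Σ = 2272
Area = |Σ|/2 = 1136.
Hole:
Apply the surveyor's formula: 2A = Σ (x_i·y_{i+1} − x_{i+1}·y_i), indices taken mod 3.
Σ = (5) + (-25) + (28) = 8
Area = |Σ|/2 = 4.
Net area = 1136 − 4 = 1132.

1132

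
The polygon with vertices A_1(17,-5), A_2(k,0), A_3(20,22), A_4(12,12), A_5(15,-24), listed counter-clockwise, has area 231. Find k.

Write out the shoelace sum; only the two edges meeting at A_2 involve k:
2·Area = [(17·0 − k·(-5)) + (k·22 − 20·0)] + -159
       = 27·k + -159 = 462
⇒ k = 23.

23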